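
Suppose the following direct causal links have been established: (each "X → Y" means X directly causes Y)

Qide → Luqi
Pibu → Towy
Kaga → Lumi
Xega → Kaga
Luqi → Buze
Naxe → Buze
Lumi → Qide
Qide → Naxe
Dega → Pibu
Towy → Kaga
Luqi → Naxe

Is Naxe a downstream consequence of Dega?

Yes

There is a causal chain: Dega → Pibu → Towy → Kaga → Lumi → Qide → Naxe.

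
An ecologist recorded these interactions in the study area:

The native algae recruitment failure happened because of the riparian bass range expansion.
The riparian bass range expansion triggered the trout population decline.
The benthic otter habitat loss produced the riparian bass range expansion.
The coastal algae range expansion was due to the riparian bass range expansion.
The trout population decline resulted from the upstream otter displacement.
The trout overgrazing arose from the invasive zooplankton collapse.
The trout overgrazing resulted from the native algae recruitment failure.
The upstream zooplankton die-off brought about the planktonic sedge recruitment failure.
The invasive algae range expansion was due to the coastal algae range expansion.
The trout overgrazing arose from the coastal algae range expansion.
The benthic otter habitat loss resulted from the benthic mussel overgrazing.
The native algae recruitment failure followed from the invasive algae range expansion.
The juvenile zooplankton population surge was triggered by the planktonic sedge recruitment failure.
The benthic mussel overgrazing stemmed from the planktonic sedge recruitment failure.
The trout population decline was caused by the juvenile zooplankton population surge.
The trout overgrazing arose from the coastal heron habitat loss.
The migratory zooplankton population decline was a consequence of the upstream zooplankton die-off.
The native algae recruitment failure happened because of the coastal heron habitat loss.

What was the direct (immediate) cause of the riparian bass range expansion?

Upstream contributors include the upstream zooplankton die-off, the planktonic sedge recruitment failure, the benthic mussel overgrazing, but only the benthic otter habitat loss feeds directly into the riparian bass range expansion.

the benthic otter habitat loss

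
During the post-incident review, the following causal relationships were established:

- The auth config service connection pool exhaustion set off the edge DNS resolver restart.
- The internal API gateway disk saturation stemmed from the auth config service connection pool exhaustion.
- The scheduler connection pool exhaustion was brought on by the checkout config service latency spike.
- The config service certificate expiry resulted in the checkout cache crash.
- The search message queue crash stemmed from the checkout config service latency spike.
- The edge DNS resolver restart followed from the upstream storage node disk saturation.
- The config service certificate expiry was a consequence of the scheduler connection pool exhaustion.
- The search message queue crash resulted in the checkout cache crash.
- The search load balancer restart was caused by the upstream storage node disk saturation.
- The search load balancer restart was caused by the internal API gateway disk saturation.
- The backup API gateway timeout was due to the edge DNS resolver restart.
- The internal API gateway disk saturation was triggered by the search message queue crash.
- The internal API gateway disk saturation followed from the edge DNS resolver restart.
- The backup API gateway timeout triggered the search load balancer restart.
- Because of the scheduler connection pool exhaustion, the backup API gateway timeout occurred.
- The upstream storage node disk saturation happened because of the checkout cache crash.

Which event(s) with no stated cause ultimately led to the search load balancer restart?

the auth config service connection pool exhaustion, the checkout config service latency spike

Tracing upstream from the search load balancer restart: the search load balancer restart ← the internal API gateway disk saturation ← the search message queue crash ← the checkout config service latency spike.
A separate upstream branch: the search load balancer restart ← the internal API gateway disk saturation ← the auth config service connection pool exhaustion.
Each of those chain origins has no stated cause.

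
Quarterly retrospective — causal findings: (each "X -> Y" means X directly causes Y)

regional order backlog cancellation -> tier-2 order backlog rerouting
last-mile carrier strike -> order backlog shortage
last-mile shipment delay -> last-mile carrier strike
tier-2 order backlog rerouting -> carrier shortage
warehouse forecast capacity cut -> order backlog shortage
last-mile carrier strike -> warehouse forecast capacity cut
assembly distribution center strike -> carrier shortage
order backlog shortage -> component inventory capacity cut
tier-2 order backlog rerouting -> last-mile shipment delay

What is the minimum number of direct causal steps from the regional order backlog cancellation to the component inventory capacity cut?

5

Shortest chain: the regional order backlog cancellation → the tier-2 order backlog rerouting → the last-mile shipment delay → the last-mile carrier strike → the order backlog shortage → the component inventory capacity cut.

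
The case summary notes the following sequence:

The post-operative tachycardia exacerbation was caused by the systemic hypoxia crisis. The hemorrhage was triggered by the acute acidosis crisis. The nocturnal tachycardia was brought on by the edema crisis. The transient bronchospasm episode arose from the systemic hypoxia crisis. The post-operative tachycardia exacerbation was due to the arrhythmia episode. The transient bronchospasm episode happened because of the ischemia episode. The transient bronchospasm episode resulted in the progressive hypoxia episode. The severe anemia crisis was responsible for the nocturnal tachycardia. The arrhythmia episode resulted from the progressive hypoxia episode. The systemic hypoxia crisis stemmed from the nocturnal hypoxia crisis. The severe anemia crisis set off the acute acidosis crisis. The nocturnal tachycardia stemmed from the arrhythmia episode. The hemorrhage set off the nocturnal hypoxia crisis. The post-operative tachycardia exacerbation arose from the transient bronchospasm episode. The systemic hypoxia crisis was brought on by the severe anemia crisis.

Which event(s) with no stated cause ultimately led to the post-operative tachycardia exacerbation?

Tracing upstream from the post-operative tachycardia exacerbation: the post-operative tachycardia exacerbation ← the systemic hypoxia crisis ← the severe anemia crisis.
A separate upstream branch: the post-operative tachycardia exacerbation ← the transient bronchospasm episode ← the ischemia episode.
Each of those chain origins has no stated cause.

the ischemia episode, the severe anemia crisis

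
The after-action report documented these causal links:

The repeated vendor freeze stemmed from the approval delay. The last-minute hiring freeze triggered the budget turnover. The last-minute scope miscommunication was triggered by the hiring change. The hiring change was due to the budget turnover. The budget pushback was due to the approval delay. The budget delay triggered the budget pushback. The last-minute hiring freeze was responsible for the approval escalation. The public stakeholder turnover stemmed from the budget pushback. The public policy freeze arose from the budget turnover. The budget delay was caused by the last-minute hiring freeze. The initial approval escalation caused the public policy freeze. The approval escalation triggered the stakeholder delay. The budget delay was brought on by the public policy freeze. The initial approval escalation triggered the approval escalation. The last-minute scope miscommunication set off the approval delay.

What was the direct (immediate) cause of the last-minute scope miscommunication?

Upstream contributors include the last-minute hiring freeze, the budget turnover, but only the hiring change feeds directly into the last-minute scope miscommunication.

the hiring change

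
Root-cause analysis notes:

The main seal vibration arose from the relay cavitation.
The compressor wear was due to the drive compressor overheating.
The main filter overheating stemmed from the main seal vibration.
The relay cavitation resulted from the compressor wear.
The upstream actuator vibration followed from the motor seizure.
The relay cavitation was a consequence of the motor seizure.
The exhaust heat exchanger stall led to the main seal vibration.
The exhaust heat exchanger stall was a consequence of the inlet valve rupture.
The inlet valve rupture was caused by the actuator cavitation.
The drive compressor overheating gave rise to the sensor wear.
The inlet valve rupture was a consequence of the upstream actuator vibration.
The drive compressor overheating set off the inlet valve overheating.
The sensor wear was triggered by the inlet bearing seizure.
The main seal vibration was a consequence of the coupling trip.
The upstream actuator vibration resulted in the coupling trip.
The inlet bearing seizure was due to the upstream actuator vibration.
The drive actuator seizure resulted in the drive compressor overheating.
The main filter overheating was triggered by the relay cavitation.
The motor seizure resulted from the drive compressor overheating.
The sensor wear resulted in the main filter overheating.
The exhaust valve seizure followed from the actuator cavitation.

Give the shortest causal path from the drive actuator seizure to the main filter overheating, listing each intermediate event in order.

the drive actuator seizure → the drive compressor overheating → the sensor wear → the main filter overheating

the drive actuator seizure → the drive compressor overheating
the drive compressor overheating → the sensor wear
the sensor wear → the main filter overheating
Length: 3 steps.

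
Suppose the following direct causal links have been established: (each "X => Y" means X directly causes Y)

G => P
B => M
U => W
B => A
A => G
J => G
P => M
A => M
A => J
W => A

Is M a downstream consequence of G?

Yes

There is a causal chain: G → P → M.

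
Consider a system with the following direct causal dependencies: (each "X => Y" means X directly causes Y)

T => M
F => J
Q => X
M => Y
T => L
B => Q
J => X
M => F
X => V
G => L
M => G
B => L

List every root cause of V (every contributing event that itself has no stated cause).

Tracing upstream from V: V ← X ← J ← F ← M ← T.
A separate upstream branch: V ← X ← Q ← B.
Each of those chain origins has no stated cause.

B, T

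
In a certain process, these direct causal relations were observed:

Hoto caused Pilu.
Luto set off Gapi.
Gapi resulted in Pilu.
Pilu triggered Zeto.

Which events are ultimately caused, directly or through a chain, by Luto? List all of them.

Gapi, Pilu, Zeto

Direct effects: Gapi.
2 steps out: Pilu.
3 steps out: Zeto.
Not reachable from it: Hoto.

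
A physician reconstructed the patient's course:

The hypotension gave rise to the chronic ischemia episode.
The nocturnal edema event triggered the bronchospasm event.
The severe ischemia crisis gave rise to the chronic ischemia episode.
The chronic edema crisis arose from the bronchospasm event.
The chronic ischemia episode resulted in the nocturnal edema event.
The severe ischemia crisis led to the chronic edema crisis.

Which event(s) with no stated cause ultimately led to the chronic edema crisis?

the hypotension, the severe ischemia crisis

Tracing upstream from the chronic edema crisis: the chronic edema crisis ← the severe ischemia crisis.
A separate upstream branch: the chronic edema crisis ← the bronchospasm event ← the nocturnal edema event ← the chronic ischemia episode ← the hypotension.
Each of those chain origins has no stated cause.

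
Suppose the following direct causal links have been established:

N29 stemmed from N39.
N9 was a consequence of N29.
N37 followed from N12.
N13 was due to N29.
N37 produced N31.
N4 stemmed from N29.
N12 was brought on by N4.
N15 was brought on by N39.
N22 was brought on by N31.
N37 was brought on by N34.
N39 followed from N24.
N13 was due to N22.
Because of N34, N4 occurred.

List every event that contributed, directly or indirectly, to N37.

Immediate causes of N37: N34, N12.
Further upstream: N24, N39, N29, N4.

N12, N24, N29, N34, N39, N4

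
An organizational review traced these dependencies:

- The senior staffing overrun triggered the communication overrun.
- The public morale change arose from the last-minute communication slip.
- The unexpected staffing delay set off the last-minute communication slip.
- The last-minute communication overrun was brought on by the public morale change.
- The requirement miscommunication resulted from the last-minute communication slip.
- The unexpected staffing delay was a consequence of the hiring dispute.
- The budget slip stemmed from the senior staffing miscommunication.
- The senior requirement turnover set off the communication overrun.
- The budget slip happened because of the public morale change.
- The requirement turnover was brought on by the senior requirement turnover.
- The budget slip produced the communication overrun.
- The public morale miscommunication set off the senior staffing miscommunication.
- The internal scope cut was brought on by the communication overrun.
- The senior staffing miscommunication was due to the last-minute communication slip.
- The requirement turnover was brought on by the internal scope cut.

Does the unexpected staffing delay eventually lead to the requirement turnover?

Yes

There is a causal chain: the unexpected staffing delay → the last-minute communication slip → the public morale change → the budget slip → the communication overrun → the internal scope cut → the requirement turnover.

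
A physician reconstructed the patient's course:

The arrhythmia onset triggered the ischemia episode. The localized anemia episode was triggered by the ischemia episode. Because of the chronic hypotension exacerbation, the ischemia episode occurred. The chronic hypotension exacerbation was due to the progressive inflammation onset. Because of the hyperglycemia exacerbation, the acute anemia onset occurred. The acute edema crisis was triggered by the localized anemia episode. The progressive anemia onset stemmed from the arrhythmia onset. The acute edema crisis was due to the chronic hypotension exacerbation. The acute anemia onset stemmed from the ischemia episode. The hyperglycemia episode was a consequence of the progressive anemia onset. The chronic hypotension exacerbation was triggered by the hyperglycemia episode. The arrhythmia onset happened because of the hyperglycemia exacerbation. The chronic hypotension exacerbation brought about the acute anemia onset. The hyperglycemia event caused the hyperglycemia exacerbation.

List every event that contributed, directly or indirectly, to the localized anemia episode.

Immediate cause of the localized anemia episode: the ischemia episode.
Further upstream: the hyperglycemia event, the hyperglycemia exacerbation, the arrhythmia onset, the progressive anemia onset, the progressive inflammation onset, the hyperglycemia episode, the chronic hypotension exacerbation.

the arrhythmia onset, the chronic hypotension exacerbation, the hyperglycemia episode, the hyperglycemia event, the hyperglycemia exacerbation, the ischemia episode, the progressive anemia onset, the progressive inflammation onset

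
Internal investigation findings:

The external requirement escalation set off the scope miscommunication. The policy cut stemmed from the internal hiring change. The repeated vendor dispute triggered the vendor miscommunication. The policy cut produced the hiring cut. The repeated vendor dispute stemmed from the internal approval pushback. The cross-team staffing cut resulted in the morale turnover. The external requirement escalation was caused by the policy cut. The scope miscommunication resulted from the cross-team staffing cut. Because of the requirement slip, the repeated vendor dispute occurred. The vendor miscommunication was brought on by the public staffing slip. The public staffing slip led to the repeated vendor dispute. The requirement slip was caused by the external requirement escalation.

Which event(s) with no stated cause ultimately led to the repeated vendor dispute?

the internal approval pushback, the internal hiring change, the public staffing slip

Tracing upstream from the repeated vendor dispute: the repeated vendor dispute ← the requirement slip ← the external requirement escalation ← the policy cut ← the internal hiring change.
A separate upstream branch: the repeated vendor dispute ← the internal approval pushback.
A separate upstream branch: the repeated vendor dispute ← the public staffing slip.
Each of those chain origins has no stated cause.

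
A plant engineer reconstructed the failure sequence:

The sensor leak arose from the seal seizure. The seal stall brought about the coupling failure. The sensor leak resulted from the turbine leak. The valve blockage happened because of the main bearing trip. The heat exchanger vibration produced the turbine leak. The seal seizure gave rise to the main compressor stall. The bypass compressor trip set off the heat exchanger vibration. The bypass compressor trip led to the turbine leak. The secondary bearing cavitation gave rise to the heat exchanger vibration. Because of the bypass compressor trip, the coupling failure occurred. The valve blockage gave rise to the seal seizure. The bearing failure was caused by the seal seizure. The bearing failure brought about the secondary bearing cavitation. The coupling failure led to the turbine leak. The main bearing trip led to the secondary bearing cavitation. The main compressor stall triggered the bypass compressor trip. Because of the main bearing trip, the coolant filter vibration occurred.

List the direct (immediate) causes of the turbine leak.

Upstream contributors include the main bearing trip, the valve blockage, the seal seizure, the bearing failure, the secondary bearing cavitation, the main compressor stall, the seal stall, but only the bypass compressor trip, the coupling failure, the heat exchanger vibration feed directly into the turbine leak.

the bypass compressor trip, the coupling failure, the heat exchanger vibration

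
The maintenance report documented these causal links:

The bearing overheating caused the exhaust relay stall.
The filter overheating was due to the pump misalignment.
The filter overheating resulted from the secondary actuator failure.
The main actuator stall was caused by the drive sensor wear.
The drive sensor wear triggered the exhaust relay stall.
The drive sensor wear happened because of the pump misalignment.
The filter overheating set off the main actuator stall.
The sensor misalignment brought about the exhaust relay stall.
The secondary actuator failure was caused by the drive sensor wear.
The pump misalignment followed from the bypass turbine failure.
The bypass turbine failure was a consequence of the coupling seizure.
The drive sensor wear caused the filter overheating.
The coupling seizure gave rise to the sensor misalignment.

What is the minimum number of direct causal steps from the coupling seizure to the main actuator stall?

Shortest chain: the coupling seizure → the bypass turbine failure → the pump misalignment → the drive sensor wear → the main actuator stall.

4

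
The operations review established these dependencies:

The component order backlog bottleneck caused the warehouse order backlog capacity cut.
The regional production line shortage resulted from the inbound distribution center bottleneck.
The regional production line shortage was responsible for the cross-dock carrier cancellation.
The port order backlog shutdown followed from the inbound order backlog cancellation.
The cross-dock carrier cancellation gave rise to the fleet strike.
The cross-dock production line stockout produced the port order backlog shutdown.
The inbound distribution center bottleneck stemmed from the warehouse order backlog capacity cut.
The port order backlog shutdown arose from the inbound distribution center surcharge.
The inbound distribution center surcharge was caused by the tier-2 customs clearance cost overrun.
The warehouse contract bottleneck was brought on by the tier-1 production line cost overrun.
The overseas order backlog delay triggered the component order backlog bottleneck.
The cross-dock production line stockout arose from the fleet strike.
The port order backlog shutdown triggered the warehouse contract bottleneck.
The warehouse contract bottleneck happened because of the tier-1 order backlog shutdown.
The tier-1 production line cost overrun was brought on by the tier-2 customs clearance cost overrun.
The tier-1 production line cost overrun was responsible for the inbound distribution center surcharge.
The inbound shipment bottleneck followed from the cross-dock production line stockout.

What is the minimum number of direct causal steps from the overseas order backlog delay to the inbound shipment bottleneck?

Shortest chain: the overseas order backlog delay → the component order backlog bottleneck → the warehouse order backlog capacity cut → the inbound distribution center bottleneck → the regional production line shortage → the cross-dock carrier cancellation → the fleet strike → the cross-dock production line stockout → the inbound shipment bottleneck.

8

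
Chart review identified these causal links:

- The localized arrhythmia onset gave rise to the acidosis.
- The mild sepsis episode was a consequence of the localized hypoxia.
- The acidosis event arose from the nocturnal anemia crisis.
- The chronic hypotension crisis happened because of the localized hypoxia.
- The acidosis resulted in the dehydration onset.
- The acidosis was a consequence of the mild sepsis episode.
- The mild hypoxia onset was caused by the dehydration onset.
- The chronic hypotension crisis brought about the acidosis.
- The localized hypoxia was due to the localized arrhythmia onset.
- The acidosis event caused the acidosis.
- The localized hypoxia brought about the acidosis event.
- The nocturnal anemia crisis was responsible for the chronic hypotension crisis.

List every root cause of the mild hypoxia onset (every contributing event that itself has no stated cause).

the localized arrhythmia onset, the nocturnal anemia crisis

Tracing upstream from the mild hypoxia onset: the mild hypoxia onset ← the dehydration onset ← the acidosis ← the acidosis event ← the nocturnal anemia crisis.
A separate upstream branch: the mild hypoxia onset ← the dehydration onset ← the acidosis ← the localized arrhythmia onset.
Each of those chain origins has no stated cause.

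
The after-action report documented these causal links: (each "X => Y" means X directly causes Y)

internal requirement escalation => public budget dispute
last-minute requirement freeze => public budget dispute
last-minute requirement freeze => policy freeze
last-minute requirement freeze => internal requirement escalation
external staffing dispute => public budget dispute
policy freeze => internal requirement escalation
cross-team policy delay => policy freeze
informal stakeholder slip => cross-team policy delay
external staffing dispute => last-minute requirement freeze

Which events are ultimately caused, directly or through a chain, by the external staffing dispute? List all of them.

the internal requirement escalation, the last-minute requirement freeze, the policy freeze, the public budget dispute

Direct effects: the last-minute requirement freeze, the public budget dispute.
2 steps out: the policy freeze, the internal requirement escalation.
Not reachable from it: the informal stakeholder slip, the cross-team policy delay.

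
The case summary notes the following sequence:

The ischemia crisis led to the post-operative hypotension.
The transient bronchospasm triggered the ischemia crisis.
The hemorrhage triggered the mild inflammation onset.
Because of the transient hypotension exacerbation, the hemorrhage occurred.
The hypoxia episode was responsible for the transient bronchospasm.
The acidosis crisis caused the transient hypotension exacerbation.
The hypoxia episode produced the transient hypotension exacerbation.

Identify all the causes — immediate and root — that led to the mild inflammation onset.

Immediate cause of the mild inflammation onset: the hemorrhage.
Further upstream: the hypoxia episode, the transient hypotension exacerbation, the acidosis crisis.

the acidosis crisis, the hemorrhage, the hypoxia episode, the transient hypotension exacerbation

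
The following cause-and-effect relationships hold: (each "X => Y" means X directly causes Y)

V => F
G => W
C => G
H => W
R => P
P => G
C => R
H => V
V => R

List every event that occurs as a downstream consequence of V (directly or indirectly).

F, G, P, R, W

Direct effects: R, F.
2 steps out: P.
3 steps out: G.
4 steps out: W.
Not reachable from it: H, C.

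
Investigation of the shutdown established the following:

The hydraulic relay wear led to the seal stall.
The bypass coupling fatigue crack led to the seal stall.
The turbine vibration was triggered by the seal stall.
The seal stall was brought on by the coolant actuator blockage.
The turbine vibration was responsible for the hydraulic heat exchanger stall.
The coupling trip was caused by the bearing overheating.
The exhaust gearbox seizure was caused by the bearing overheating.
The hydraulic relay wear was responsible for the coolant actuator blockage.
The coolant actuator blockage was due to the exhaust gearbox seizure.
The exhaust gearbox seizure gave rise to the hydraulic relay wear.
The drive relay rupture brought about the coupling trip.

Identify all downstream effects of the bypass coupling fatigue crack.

Direct effects: the seal stall.
2 steps out: the turbine vibration.
3 steps out: the hydraulic heat exchanger stall.
Not reachable from it: the bearing overheating, the drive relay rupture, the coupling trip, the exhaust gearbox seizure, the hydraulic relay wear, the coolant actuator blockage.

the hydraulic heat exchanger stall, the seal stall, the turbine vibration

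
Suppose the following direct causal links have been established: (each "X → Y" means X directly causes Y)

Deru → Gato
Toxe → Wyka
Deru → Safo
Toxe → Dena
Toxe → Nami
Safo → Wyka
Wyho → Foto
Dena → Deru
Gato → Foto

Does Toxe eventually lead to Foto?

Yes

There is a causal chain: Toxe → Dena → Deru → Gato → Foto.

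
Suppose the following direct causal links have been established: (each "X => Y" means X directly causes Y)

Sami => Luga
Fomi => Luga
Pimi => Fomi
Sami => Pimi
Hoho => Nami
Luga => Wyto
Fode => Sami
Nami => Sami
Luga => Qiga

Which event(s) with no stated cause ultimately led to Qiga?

Tracing upstream from Qiga: Qiga ← Luga ← Sami ← Nami ← Hoho.
A separate upstream branch: Qiga ← Luga ← Sami ← Fode.
Each of those chain origins has no stated cause.

Fode, Hoho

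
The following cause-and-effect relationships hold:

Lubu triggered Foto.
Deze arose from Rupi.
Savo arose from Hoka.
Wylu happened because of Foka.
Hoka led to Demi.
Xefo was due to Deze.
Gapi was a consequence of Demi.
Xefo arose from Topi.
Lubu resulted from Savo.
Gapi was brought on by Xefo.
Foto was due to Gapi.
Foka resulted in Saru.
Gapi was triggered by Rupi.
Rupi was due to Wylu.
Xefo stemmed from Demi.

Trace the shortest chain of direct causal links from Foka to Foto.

Foka → Wylu → Rupi → Gapi → Foto

Foka → Wylu
Wylu → Rupi
Rupi → Gapi
Gapi → Foto
Length: 4 steps.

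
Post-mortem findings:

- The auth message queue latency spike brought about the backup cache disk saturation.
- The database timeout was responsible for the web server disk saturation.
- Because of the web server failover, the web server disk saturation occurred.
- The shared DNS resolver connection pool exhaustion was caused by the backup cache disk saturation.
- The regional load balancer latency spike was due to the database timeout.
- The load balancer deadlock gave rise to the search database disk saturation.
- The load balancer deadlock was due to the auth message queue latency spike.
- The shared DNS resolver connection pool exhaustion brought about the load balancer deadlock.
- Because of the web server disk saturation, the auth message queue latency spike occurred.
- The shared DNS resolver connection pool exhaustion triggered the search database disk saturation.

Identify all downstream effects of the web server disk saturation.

Direct effects: the auth message queue latency spike.
2 steps out: the backup cache disk saturation, the load balancer deadlock.
3 steps out: the shared DNS resolver connection pool exhaustion, the search database disk saturation.
Not reachable from it: the database timeout, the regional load balancer latency spike, the web server failover.

the auth message queue latency spike, the backup cache disk saturation, the load balancer deadlock, the search database disk saturation, the shared DNS resolver connection pool exhaustion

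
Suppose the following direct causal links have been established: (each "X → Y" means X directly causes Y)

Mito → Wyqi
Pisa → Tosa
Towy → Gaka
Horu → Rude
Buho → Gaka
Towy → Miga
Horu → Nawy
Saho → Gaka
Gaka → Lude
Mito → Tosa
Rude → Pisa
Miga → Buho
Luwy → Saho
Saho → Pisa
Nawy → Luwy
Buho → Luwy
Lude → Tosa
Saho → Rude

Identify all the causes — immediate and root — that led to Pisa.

Buho, Horu, Luwy, Miga, Nawy, Rude, Saho, Towy

Immediate causes of Pisa: Saho, Rude.
Further upstream: Horu, Towy, Nawy, Miga, Buho, Luwy.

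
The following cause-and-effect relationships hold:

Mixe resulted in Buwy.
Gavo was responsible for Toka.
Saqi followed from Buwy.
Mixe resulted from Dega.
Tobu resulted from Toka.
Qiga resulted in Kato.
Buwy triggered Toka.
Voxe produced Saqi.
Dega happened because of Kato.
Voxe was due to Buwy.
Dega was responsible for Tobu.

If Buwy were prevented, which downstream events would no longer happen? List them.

Saqi, Voxe

Downstream of Buwy: Voxe, Saqi, Toka, Tobu.
Of those, still caused via another path: Toka, Tobu.
The remainder have no surviving cause.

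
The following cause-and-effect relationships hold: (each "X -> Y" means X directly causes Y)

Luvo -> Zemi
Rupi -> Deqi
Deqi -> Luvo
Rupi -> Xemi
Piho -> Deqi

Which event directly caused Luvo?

Upstream contributors include Rupi, Piho, but only Deqi feeds directly into Luvo.

Deqi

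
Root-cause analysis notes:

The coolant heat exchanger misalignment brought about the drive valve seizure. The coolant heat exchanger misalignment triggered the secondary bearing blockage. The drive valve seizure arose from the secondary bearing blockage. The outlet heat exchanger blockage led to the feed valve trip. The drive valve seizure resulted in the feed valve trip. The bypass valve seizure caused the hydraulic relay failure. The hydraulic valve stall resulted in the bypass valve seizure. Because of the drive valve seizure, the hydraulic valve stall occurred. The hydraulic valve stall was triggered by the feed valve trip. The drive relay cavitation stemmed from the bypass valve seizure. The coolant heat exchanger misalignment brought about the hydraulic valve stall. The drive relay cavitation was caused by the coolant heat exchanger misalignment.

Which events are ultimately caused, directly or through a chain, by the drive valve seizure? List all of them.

Direct effects: the feed valve trip, the hydraulic valve stall.
2 steps out: the bypass valve seizure.
3 steps out: the hydraulic relay failure, the drive relay cavitation.
Not reachable from it: the coolant heat exchanger misalignment, the secondary bearing blockage, the outlet heat exchanger blockage.

the bypass valve seizure, the drive relay cavitation, the feed valve trip, the hydraulic relay failure, the hydraulic valve stall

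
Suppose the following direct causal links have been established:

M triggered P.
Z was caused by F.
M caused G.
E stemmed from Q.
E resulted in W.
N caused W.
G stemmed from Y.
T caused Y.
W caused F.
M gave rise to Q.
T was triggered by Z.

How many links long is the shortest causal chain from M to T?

Shortest chain: M → Q → E → W → F → Z → T.

6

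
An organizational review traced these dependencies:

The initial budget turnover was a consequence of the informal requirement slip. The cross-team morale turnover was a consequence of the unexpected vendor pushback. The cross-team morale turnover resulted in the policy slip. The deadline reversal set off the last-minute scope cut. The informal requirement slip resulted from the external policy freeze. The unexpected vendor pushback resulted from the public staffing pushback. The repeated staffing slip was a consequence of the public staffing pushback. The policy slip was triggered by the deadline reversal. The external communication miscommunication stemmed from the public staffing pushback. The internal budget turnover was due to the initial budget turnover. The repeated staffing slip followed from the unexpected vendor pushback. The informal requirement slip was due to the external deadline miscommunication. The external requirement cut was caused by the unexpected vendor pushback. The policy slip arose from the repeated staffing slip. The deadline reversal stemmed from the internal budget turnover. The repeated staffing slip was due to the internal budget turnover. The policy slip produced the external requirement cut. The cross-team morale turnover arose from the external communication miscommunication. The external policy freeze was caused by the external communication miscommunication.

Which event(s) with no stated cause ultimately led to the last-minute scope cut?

the external deadline miscommunication, the public staffing pushback

Tracing upstream from the last-minute scope cut: the last-minute scope cut ← the deadline reversal ← the internal budget turnover ← the initial budget turnover ← the informal requirement slip ← the external policy freeze ← the external communication miscommunication ← the public staffing pushback.
A separate upstream branch: the last-minute scope cut ← the deadline reversal ← the internal budget turnover ← the initial budget turnover ← the informal requirement slip ← the external deadline miscommunication.
Each of those chain origins has no stated cause.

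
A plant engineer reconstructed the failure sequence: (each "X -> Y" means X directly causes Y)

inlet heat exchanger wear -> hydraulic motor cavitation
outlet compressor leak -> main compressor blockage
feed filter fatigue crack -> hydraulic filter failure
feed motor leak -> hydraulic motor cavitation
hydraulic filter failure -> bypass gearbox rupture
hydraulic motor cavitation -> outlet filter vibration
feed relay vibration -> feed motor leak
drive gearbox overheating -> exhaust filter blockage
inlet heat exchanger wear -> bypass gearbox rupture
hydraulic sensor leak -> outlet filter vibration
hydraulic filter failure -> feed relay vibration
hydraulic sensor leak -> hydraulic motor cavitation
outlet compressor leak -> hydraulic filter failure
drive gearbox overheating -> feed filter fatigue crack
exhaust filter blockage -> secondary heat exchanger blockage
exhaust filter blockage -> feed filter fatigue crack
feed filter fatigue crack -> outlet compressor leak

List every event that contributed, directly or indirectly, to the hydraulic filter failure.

the drive gearbox overheating, the exhaust filter blockage, the feed filter fatigue crack, the outlet compressor leak

Immediate causes of the hydraulic filter failure: the feed filter fatigue crack, the outlet compressor leak.
Further upstream: the drive gearbox overheating, the exhaust filter blockage.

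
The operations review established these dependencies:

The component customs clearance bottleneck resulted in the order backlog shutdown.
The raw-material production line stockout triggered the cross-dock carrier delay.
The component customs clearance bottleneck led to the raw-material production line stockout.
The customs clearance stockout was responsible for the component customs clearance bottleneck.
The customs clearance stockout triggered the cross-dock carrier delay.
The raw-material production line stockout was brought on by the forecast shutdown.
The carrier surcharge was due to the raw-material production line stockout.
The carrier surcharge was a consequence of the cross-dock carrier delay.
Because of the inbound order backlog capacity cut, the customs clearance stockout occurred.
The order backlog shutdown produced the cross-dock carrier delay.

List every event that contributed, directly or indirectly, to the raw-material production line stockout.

the component customs clearance bottleneck, the customs clearance stockout, the forecast shutdown, the inbound order backlog capacity cut

Immediate causes of the raw-material production line stockout: the component customs clearance bottleneck, the forecast shutdown.
Further upstream: the inbound order backlog capacity cut, the customs clearance stockout.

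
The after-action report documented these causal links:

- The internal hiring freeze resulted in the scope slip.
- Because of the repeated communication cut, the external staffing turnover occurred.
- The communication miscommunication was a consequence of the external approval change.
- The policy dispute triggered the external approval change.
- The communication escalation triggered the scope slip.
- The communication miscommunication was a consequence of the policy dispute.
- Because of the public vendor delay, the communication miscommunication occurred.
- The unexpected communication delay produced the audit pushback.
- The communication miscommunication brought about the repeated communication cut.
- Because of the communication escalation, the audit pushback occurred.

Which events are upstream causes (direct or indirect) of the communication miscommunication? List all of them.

Immediate causes of the communication miscommunication: the policy dispute, the external approval change, the public vendor delay.

the external approval change, the policy dispute, the public vendor delay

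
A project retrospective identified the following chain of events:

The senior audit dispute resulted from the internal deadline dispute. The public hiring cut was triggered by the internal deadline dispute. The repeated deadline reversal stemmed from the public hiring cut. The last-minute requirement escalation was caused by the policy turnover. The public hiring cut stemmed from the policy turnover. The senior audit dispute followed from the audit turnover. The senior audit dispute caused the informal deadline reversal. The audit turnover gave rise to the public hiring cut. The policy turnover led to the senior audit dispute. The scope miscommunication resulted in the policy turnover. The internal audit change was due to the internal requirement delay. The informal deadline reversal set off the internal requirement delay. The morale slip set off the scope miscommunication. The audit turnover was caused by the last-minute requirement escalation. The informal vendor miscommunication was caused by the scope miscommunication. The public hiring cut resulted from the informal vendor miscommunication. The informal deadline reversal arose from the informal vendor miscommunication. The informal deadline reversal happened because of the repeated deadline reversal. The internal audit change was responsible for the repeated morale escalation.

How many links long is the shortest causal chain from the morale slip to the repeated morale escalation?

Shortest chain: the morale slip → the scope miscommunication → the informal vendor miscommunication → the informal deadline reversal → the internal requirement delay → the internal audit change → the repeated morale escalation.

6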